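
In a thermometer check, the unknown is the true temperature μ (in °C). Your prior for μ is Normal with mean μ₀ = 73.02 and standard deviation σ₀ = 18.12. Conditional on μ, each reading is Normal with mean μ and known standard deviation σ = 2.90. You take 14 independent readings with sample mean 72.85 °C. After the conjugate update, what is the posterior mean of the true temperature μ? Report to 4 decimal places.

For Normal data with known variance σ², a Normal(μ₀, σ₀²) prior on μ is conjugate. Posterior precision = 1/σ₀² + n/σ²; posterior mean is the precision-weighted average of μ₀ and x̄.
n·x̄ = 14·72.85 = 1019.9.
σ₀² = 18.12² = 328.3344, σ² = 2.90² = 8.41; σ² + n·σ₀² = 8.41 + 14·328.3344 = 4605.0916.
Posterior mean = (μ₀/σ₀² + n·x̄/σ²)/(1/σ₀² + n/σ²) = (σ²·μ₀ + σ₀²·n·x̄)/(σ² + n·σ₀²) = (8.41·73.02 + 328.3344·1019.9)/4605.0916 = 335482.35276/4605.0916 = 72.8503.

72.8503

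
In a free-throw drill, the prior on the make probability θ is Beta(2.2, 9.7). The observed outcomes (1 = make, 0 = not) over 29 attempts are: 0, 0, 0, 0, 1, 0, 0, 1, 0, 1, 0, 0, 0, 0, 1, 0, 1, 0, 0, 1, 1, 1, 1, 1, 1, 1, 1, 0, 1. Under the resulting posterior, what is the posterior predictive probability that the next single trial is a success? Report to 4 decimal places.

0.3961

The Beta prior is conjugate to a Binomial/Bernoulli likelihood; the update adds successes to α and failures to β.
Posterior: Beta(α+k, β+n−k) = Beta(2.2+14, 9.7+15) = Beta(16.2, 24.7).
For a single future Bernoulli trial, P(success | data) = α/(α+β) = 0.3961.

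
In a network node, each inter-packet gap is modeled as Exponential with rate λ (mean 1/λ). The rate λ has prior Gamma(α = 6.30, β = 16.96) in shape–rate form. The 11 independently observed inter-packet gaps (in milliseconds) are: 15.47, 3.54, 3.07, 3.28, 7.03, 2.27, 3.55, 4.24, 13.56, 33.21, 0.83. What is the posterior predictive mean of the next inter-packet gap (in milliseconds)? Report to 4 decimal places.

6.5650

With a Gamma(shape α, rate β) prior on the exponential rate λ, the posterior after n observations with total T = Σxᵢ is Gamma(α+n, β+T).
Sum of observations T = 90.05 milliseconds; n = 11.
Posterior: Gamma(6.30+11, 16.96+90.05) = Gamma(17.30, 107.01).
The predictive distribution for the next observation is Lomax; its mean is β/(α−1) = 107.01/16.30 = 6.5650.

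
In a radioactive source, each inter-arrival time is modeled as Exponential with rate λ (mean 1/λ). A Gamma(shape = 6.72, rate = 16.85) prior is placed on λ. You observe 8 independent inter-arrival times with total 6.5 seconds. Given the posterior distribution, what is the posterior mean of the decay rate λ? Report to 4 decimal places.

With a Gamma(shape α, rate β) prior on the exponential rate λ, the posterior after n observations with total T = Σxᵢ is Gamma(α+n, β+T).
Posterior: Gamma(6.72+8, 16.85+6.5) = Gamma(14.72, 23.35).
Posterior mean of λ = α/β = 14.72/23.35 = 0.6304.

0.6304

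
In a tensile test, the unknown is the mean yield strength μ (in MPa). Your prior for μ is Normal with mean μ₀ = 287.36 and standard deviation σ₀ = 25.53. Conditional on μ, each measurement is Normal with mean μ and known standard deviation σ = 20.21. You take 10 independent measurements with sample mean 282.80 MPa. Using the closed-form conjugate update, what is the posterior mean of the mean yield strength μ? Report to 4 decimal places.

283.0689

For Normal data with known variance σ², a Normal(μ₀, σ₀²) prior on μ is conjugate. Posterior precision = 1/σ₀² + n/σ²; posterior mean is the precision-weighted average of μ₀ and x̄.
n·x̄ = 10·282.80 = 2828.
σ₀² = 25.53² = 651.7809, σ² = 20.21² = 408.4441; σ² + n·σ₀² = 408.4441 + 10·651.7809 = 6926.2531.
Posterior mean = (μ₀/σ₀² + n·x̄/σ²)/(1/σ₀² + n/σ²) = (σ²·μ₀ + σ₀²·n·x̄)/(σ² + n·σ₀²) = (408.4441·287.36 + 651.7809·2828)/6926.2531 = 1960606.881776/6926.2531 = 283.0689.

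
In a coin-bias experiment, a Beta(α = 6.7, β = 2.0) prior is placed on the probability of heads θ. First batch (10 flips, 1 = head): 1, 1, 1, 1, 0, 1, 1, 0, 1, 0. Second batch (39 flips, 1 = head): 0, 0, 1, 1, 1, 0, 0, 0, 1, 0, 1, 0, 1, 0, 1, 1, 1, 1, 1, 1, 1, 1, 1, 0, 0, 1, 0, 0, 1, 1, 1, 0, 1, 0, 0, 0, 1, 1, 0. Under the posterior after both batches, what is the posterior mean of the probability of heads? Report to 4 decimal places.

0.6187

The Beta prior is conjugate to a Binomial/Bernoulli likelihood; the update adds successes to α and failures to β.
After batch 1: Beta(6.7+7, 2.0+3) = Beta(13.7, 5.0).
After batch 2: Beta(13.7+22, 5.0+17) = Beta(35.7, 22.0).
Posterior mean = α/(α+β) = 35.7/57.7 = 0.6187.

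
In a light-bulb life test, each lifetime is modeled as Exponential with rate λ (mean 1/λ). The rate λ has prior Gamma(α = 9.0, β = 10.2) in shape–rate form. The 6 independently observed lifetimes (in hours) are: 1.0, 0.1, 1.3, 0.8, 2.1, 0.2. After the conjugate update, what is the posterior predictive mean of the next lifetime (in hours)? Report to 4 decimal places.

1.1214

With a Gamma(shape α, rate β) prior on the exponential rate λ, the posterior after n observations with total T = Σxᵢ is Gamma(α+n, β+T).
Sum of observations T = 5.5 hours; n = 6.
Posterior: Gamma(9.0+6, 10.2+5.5) = Gamma(15.0, 15.7).
The predictive distribution for the next observation is Lomax; its mean is β/(α−1) = 15.7/14.0 = 1.1214.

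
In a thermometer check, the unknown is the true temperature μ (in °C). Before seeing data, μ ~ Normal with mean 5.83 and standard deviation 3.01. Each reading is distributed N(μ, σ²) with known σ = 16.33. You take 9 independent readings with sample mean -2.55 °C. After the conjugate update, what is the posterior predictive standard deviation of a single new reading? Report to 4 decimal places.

16.5411

For Normal data with known variance σ², a Normal(μ₀, σ₀²) prior on μ is conjugate. Posterior precision = 1/σ₀² + n/σ²; posterior mean is the precision-weighted average of μ₀ and x̄.
σ₀² = 3.01² = 9.0601, σ² = 16.33² = 266.6689; σ² + n·σ₀² = 266.6689 + 9·9.0601 = 348.2098.
Posterior precision = 1/σ₀² + n/σ² = 1/9.0601 + 9/266.6689 = (σ² + n·σ₀²)/(σ₀²σ²) = 348.2098/(9.0601·266.6689); posterior variance σₙ² = σ₀²σ²/(σ² + n·σ₀²) = 9.0601·266.6689/348.2098 = 6.938480.
Predictive variance for one new observation = σₙ² + σ² = 9.0601·266.6689/348.2098 + 266.6689 = σ²·(σ₀² + 348.2098)/348.2098 = 266.6689·357.2699/348.2098 = 273.607380; SD = √(266.6689·357.2699/348.2098) = 16.5411.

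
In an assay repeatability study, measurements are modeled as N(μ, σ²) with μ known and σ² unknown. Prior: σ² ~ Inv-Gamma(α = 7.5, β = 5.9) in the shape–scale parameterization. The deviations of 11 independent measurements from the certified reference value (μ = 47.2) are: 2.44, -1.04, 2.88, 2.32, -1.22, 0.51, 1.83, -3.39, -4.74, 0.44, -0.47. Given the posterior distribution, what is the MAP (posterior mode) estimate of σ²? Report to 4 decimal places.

With known mean μ and an Inverse-Gamma(α, β) prior on σ², the Normal likelihood is conjugate: posterior is Inv-Gamma(α + n/2, β + Σ(xᵢ−μ)²/2).
Σ(xᵢ−μ)² = (2.44)² + (-1.04)² + (2.88)² + (2.32)² + (-1.22)² + (0.51)² + (1.83)² + (-3.39)² + (-4.74)² + (0.44)² + (-0.47)² = 60.1836.
Posterior: Inv-Gamma(7.5 + 11/2, 5.9 + 60.1836/2) = Inv-Gamma(13.00, 35.99180).
Mode = β/(α+1) = 35.99180/14.00 = 2.5708.

2.5708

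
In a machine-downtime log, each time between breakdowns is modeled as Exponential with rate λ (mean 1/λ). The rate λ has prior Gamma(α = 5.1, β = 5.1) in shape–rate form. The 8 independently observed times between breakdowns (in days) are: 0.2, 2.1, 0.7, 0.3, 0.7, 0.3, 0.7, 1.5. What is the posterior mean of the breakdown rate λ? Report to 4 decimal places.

1.1293

With a Gamma(shape α, rate β) prior on the exponential rate λ, the posterior after n observations with total T = Σxᵢ is Gamma(α+n, β+T).
Sum of observations T = 6.5 days; n = 8.
Posterior: Gamma(5.1+8, 5.1+6.5) = Gamma(13.1, 11.6).
Posterior mean of λ = α/β = 13.1/11.6 = 1.1293.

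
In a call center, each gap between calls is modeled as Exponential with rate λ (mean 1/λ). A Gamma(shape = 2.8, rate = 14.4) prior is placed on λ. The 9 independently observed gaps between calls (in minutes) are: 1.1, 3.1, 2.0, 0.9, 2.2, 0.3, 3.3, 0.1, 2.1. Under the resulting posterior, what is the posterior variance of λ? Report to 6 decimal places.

0.013559

With a Gamma(shape α, rate β) prior on the exponential rate λ, the posterior after n observations with total T = Σxᵢ is Gamma(α+n, β+T).
Sum of observations T = 15.1 minutes; n = 9.
Posterior: Gamma(2.8+9, 14.4+15.1) = Gamma(11.8, 29.5).
Var = α/β² = 0.013559.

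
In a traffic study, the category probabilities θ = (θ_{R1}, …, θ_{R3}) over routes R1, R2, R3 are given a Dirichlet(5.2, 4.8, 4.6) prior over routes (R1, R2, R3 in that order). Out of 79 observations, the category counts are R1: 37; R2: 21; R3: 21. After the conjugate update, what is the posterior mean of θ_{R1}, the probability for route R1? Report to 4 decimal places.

The Dirichlet prior is conjugate to the Multinomial likelihood: each posterior αⱼ = prior αⱼ + observed count nⱼ.
Posterior concentration: (42.2, 25.8, 25.6), total = 93.6.
E[θ_{R1}|data] = α_{R1}/Σα = 42.2/93.6 = 0.4509.

0.4509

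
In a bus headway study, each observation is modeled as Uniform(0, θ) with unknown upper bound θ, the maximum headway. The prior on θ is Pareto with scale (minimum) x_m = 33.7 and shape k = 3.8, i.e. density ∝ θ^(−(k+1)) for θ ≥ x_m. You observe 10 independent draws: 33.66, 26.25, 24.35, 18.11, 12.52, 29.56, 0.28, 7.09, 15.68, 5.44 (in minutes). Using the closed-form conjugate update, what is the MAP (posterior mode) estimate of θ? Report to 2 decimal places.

A Pareto(scale x_m, shape k) prior on the upper bound θ of Uniform(0, θ) is conjugate: posterior is Pareto(max(x_m, max xᵢ), k + n).
Sample maximum = 33.66; prior scale x_m = 33.7 → posterior scale = max = 33.70.
Posterior shape = 3.8 + 10 = 13.8.
The Pareto density is decreasing on [x_m, ∞), so the mode is x_m = 33.70.

33.70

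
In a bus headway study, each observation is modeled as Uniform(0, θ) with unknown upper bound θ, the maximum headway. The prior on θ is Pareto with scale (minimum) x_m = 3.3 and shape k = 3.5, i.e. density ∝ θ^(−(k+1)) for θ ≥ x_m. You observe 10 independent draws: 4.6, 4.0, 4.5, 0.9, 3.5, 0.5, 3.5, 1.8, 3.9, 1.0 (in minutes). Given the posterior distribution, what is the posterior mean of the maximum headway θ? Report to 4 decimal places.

4.9680

A Pareto(scale x_m, shape k) prior on the upper bound θ of Uniform(0, θ) is conjugate: posterior is Pareto(max(x_m, max xᵢ), k + n).
Sample maximum = 4.6; prior scale x_m = 3.3 → posterior scale = max = 4.6.
Posterior shape = 3.5 + 10 = 13.5.
E[θ|data] = k·x_m/(k−1) = 13.5·4.6/12.5 = 4.9680.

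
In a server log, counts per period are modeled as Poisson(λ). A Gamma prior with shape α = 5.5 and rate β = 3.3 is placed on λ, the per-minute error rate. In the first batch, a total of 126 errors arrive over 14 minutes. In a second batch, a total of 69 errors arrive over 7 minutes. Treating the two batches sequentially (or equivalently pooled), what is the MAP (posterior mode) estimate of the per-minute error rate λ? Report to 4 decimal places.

8.2099

With a Gamma(shape α, rate β) prior, the Poisson likelihood is conjugate: the posterior is Gamma(α + ΣXᵢ, β + n).
After batch 1: Gamma(α+S, β+n) = Gamma(5.5+126, 3.3+14) = Gamma(131.5, 17.3).
After batch 2: Gamma(α+S, β+n) = Gamma(131.5+69, 17.3+7) = Gamma(200.5, 24.3).
Mode of Gamma(α,β) for α≥1 is (α−1)/β = 199.5/24.3 = 8.2099.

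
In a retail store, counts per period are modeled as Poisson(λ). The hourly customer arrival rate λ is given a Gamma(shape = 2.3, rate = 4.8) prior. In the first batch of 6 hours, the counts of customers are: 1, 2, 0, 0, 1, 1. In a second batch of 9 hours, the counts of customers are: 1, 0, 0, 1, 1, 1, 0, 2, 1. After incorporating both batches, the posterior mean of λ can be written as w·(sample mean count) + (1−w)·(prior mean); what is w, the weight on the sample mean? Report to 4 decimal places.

0.7576

With a Gamma(shape α, rate β) prior, the Poisson likelihood is conjugate: the posterior is Gamma(α + ΣXᵢ, β + n).
Total number of hours: n = 6 + 9 = 15.
Posterior mean = (α₀+S)/(β₀+n) = [n/(β₀+n)]·(S/n) + [β₀/(β₀+n)]·(α₀/β₀), so only n and β₀ enter the weight.
Weight on data w = n/(β₀+n) = 15/(4.8+15) = 15/19.8 = 0.7576.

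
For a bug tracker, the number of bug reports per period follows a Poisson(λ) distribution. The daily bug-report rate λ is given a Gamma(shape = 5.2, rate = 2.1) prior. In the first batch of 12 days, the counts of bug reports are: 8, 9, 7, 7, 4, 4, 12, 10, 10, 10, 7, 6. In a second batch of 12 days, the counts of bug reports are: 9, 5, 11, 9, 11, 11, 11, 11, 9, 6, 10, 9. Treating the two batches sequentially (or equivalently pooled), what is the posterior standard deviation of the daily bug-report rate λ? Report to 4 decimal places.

0.5568

With a Gamma(shape α, rate β) prior, the Poisson likelihood is conjugate: the posterior is Gamma(α + ΣXᵢ, β + n).
Batch 1: sum of counts S = 94 over n = 12 days.
After batch 1: Gamma(α+S, β+n) = Gamma(5.2+94, 2.1+12) = Gamma(99.2, 14.1).
Batch 2: sum of counts S = 112 over n = 12 days.
After batch 2: Gamma(α+S, β+n) = Gamma(99.2+112, 14.1+12) = Gamma(211.2, 26.1).
SD = √α/β = √211.2/26.1 = 0.5568.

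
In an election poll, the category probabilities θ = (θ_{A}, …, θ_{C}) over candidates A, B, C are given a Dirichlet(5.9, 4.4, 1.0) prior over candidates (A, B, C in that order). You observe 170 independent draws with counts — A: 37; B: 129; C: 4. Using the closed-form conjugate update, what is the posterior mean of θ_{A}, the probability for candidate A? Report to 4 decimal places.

The Dirichlet prior is conjugate to the Multinomial likelihood: each posterior αⱼ = prior αⱼ + observed count nⱼ.
Posterior concentration: (42.9, 133.4, 5.0), total = 181.3.
E[θ_{A}|data] = α_{A}/Σα = 42.9/181.3 = 0.2366.

0.2366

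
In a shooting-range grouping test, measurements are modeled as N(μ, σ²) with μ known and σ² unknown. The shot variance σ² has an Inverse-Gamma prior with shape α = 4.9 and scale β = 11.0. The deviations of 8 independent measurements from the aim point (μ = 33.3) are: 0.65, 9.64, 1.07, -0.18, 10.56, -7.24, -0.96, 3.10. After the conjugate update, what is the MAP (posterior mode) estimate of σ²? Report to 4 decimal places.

14.6966

With known mean μ and an Inverse-Gamma(α, β) prior on σ², the Normal likelihood is conjugate: posterior is Inv-Gamma(α + n/2, β + Σ(xᵢ−μ)²/2).
Σ(xᵢ−μ)² = (0.65)² + (9.64)² + (1.07)² + (-0.18)² + (10.56)² + (-7.24)² + (-0.96)² + (3.10)² = 268.9922.
Posterior: Inv-Gamma(4.9 + 8/2, 11.0 + 268.9922/2) = Inv-Gamma(8.90, 145.49610).
Mode = β/(α+1) = 145.49610/9.90 = 14.6966.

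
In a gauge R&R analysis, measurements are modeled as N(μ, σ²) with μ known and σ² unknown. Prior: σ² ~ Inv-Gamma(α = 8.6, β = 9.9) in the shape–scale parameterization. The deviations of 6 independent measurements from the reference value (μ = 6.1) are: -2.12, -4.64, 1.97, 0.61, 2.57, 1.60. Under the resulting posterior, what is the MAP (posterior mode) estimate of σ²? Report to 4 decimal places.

2.3509

With known mean μ and an Inverse-Gamma(α, β) prior on σ², the Normal likelihood is conjugate: posterior is Inv-Gamma(α + n/2, β + Σ(xᵢ−μ)²/2).
Σ(xᵢ−μ)² = (-2.12)² + (-4.64)² + (1.97)² + (0.61)² + (2.57)² + (1.60)² = 39.4419.
Posterior: Inv-Gamma(8.6 + 6/2, 9.9 + 39.4419/2) = Inv-Gamma(11.60, 29.62095).
Mode = β/(α+1) = 29.62095/12.60 = 2.3509.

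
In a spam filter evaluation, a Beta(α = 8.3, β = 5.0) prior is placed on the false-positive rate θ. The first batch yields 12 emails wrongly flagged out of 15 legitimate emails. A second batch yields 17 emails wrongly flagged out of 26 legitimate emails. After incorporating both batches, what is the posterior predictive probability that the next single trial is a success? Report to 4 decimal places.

The Beta prior is conjugate to a Binomial/Bernoulli likelihood; the update adds successes to α and failures to β.
After batch 1: Beta(8.3+12, 5.0+3) = Beta(20.3, 8.0).
After batch 2: Beta(20.3+17, 8.0+9) = Beta(37.3, 17.0).
For a single future Bernoulli trial, P(success | data) = α/(α+β) = 0.6869.

0.6869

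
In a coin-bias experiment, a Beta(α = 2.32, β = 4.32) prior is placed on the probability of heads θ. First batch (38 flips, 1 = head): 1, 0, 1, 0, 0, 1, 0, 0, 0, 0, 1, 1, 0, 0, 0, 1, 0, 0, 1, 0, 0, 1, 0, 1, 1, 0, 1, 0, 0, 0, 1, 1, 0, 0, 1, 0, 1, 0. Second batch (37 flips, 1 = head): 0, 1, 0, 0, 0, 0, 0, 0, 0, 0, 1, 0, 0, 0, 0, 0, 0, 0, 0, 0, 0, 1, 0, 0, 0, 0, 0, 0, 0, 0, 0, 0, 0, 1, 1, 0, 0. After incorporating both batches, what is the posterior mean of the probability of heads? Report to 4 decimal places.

The Beta prior is conjugate to a Binomial/Bernoulli likelihood; the update adds successes to α and failures to β.
After batch 1: Beta(2.32+15, 4.32+23) = Beta(17.32, 27.32).
After batch 2: Beta(17.32+5, 27.32+32) = Beta(22.32, 59.32).
Posterior mean = α/(α+β) = 22.32/81.64 = 0.2734.

0.2734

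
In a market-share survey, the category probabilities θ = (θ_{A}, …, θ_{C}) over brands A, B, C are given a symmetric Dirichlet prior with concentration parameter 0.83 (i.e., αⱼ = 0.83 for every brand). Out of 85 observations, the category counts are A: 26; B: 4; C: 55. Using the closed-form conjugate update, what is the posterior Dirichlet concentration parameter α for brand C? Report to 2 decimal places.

55.83

The Dirichlet prior is conjugate to the Multinomial likelihood: each posterior αⱼ = prior αⱼ + observed count nⱼ.
Posterior concentration: (26.83, 4.83, 55.83), total = 87.49.
α_{C} = 0.83 + 55 = 55.83.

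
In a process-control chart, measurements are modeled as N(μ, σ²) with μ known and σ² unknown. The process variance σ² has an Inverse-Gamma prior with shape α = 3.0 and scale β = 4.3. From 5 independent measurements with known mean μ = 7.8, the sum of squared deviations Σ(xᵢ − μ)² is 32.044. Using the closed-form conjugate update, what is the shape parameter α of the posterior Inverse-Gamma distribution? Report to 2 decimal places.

With known mean μ and an Inverse-Gamma(α, β) prior on σ², the Normal likelihood is conjugate: posterior is Inv-Gamma(α + n/2, β + Σ(xᵢ−μ)²/2).
Posterior: Inv-Gamma(3.0 + 5/2, 4.3 + 32.044/2) = Inv-Gamma(5.50, 20.3220).
Posterior α = 5.50.

5.50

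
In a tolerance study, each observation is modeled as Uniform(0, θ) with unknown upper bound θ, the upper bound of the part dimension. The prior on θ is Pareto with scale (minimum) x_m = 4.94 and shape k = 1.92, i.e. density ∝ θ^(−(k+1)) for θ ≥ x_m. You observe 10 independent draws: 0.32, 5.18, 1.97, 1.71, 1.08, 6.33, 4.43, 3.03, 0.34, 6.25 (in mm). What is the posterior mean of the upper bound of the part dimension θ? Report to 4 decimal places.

6.9097

A Pareto(scale x_m, shape k) prior on the upper bound θ of Uniform(0, θ) is conjugate: posterior is Pareto(max(x_m, max xᵢ), k + n).
Sample maximum = 6.33; prior scale x_m = 4.94 → posterior scale = max = 6.33.
Posterior shape = 1.92 + 10 = 11.92.
E[θ|data] = k·x_m/(k−1) = 11.92·6.33/10.92 = 6.9097.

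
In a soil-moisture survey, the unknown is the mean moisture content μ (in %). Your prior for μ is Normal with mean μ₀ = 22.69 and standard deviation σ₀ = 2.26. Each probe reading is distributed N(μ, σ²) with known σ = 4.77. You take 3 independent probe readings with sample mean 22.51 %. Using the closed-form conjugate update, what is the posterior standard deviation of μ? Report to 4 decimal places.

For Normal data with known variance σ², a Normal(μ₀, σ₀²) prior on μ is conjugate. Posterior precision = 1/σ₀² + n/σ²; posterior mean is the precision-weighted average of μ₀ and x̄.
σ₀² = 2.26² = 5.1076, σ² = 4.77² = 22.7529; σ² + n·σ₀² = 22.7529 + 3·5.1076 = 38.0757.
Posterior precision = 1/σ₀² + n/σ² = 1/5.1076 + 3/22.7529 = (σ² + n·σ₀²)/(σ₀²σ²) = 38.0757/(5.1076·22.7529); posterior variance σₙ² = σ₀²σ²/(σ² + n·σ₀²) = 5.1076·22.7529/38.0757 = 3.052149.
Posterior SD = √σₙ² = √(5.1076·22.7529/38.0757) = 1.7470.

1.7470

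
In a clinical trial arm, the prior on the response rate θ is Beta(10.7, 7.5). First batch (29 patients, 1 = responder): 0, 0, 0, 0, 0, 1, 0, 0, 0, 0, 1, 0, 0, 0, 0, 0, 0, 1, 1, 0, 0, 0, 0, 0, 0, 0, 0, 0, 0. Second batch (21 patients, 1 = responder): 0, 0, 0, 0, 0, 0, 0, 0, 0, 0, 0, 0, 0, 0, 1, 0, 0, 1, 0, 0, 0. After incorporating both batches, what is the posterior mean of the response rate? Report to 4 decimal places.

0.2449

The Beta prior is conjugate to a Binomial/Bernoulli likelihood; the update adds successes to α and failures to β.
After batch 1: Beta(10.7+4, 7.5+25) = Beta(14.7, 32.5).
After batch 2: Beta(14.7+2, 32.5+19) = Beta(16.7, 51.5).
Posterior mean = α/(α+β) = 16.7/68.2 = 0.2449.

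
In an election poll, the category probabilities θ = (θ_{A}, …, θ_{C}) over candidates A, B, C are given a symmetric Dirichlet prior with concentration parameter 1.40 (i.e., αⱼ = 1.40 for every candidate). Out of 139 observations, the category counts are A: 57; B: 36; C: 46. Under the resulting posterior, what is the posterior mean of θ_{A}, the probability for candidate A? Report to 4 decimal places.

The Dirichlet prior is conjugate to the Multinomial likelihood: each posterior αⱼ = prior αⱼ + observed count nⱼ.
Posterior concentration: (58.40, 37.40, 47.40), total = 143.20.
E[θ_{A}|data] = α_{A}/Σα = 58.40/143.20 = 0.4078.

0.4078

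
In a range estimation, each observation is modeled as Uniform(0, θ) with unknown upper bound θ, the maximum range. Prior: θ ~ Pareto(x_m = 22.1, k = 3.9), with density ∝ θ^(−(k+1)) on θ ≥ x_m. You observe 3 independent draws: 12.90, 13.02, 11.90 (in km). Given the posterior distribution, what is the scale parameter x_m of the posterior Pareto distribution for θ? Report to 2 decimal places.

A Pareto(scale x_m, shape k) prior on the upper bound θ of Uniform(0, θ) is conjugate: posterior is Pareto(max(x_m, max xᵢ), k + n).
Sample maximum = 13.02; prior scale x_m = 22.1 → posterior scale = max = 22.10.
Posterior shape = 3.9 + 3 = 6.9.
Posterior scale x_m = 22.10.

22.10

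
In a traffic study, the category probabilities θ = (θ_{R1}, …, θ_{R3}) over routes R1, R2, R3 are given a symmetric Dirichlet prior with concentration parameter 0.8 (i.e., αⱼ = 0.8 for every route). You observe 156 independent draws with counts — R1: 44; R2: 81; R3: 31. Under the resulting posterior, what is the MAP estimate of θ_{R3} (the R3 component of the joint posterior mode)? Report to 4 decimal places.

0.1982

The Dirichlet prior is conjugate to the Multinomial likelihood: each posterior αⱼ = prior αⱼ + observed count nⱼ.
Posterior concentration: (44.8, 81.8, 31.8), total = 158.4.
Joint mode component: (α_{R3}−1)/(Σα−K) = 30.8/155.4 = 0.1982.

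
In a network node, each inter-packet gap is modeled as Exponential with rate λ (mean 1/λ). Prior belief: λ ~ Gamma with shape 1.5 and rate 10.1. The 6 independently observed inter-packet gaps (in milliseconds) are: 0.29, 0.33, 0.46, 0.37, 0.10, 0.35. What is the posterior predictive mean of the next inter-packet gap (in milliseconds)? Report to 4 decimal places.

With a Gamma(shape α, rate β) prior on the exponential rate λ, the posterior after n observations with total T = Σxᵢ is Gamma(α+n, β+T).
Sum of observations T = 1.90 milliseconds; n = 6.
Posterior: Gamma(1.5+6, 10.1+1.90) = Gamma(7.5, 12.00).
The predictive distribution for the next observation is Lomax; its mean is β/(α−1) = 12.00/6.5 = 1.8462.

1.8462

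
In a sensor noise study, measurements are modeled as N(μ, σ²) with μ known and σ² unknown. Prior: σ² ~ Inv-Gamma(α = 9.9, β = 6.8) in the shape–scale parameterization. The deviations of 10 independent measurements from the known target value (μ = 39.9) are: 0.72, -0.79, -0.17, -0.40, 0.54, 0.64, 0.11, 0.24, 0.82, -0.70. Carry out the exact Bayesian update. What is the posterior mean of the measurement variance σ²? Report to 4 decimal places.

0.6066

With known mean μ and an Inverse-Gamma(α, β) prior on σ², the Normal likelihood is conjugate: posterior is Inv-Gamma(α + n/2, β + Σ(xᵢ−μ)²/2).
Σ(xᵢ−μ)² = (0.72)² + (-0.79)² + (-0.17)² + (-0.40)² + (0.54)² + (0.64)² + (0.11)² + (0.24)² + (0.82)² + (-0.70)² = 3.2647.
Posterior: Inv-Gamma(9.9 + 10/2, 6.8 + 3.2647/2) = Inv-Gamma(14.90, 8.43235).
E[σ²|data] = β/(α−1) = 8.43235/13.90 = 0.6066.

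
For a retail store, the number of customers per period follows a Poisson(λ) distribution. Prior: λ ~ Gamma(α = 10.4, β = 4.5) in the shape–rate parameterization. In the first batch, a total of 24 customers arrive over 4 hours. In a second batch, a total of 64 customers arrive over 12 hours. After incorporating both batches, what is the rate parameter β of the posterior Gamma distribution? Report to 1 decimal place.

20.5

With a Gamma(shape α, rate β) prior, the Poisson likelihood is conjugate: the posterior is Gamma(α + ΣXᵢ, β + n).
After batch 1: Gamma(α+S, β+n) = Gamma(10.4+24, 4.5+4) = Gamma(34.4, 8.5).
After batch 2: Gamma(α+S, β+n) = Gamma(34.4+64, 8.5+12) = Gamma(98.4, 20.5).
Posterior β = 20.5.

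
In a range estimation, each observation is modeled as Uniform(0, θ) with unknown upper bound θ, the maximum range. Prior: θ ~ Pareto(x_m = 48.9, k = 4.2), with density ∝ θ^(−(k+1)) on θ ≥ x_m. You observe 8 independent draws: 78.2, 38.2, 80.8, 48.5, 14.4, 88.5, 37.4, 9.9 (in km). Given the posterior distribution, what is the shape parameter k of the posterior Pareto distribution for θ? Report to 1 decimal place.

12.2

A Pareto(scale x_m, shape k) prior on the upper bound θ of Uniform(0, θ) is conjugate: posterior is Pareto(max(x_m, max xᵢ), k + n).
Sample maximum = 88.5; prior scale x_m = 48.9 → posterior scale = max = 88.5.
Posterior shape = 4.2 + 8 = 12.2.
Posterior shape k = 12.2.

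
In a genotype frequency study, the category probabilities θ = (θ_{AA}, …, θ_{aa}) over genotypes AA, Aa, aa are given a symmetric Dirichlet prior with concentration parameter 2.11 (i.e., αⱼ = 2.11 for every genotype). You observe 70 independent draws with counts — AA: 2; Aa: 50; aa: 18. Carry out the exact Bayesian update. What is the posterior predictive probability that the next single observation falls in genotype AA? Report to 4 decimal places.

The Dirichlet prior is conjugate to the Multinomial likelihood: each posterior αⱼ = prior αⱼ + observed count nⱼ.
Posterior concentration: (4.11, 52.11, 20.11), total = 76.33.
P(next = AA | data) = α_{AA}/Σα = 0.0538.

0.0538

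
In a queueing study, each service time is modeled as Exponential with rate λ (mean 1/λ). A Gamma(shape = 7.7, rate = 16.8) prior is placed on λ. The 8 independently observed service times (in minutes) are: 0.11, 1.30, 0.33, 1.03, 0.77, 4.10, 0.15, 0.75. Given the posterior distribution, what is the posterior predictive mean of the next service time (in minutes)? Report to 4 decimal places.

With a Gamma(shape α, rate β) prior on the exponential rate λ, the posterior after n observations with total T = Σxᵢ is Gamma(α+n, β+T).
Sum of observations T = 8.54 minutes; n = 8.
Posterior: Gamma(7.7+8, 16.8+8.54) = Gamma(15.7, 25.34).
The predictive distribution for the next observation is Lomax; its mean is β/(α−1) = 25.34/14.7 = 1.7238.

1.7238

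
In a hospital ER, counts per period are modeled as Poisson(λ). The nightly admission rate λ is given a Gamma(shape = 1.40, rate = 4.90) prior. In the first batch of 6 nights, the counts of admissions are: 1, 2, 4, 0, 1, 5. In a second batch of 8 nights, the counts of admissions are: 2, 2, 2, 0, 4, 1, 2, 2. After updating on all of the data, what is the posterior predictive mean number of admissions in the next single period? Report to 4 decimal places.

With a Gamma(shape α, rate β) prior, the Poisson likelihood is conjugate: the posterior is Gamma(α + ΣXᵢ, β + n).
Batch 1: sum of counts S = 13 over n = 6 nights.
After batch 1: Gamma(α+S, β+n) = Gamma(1.40+13, 4.90+6) = Gamma(14.40, 10.90).
Batch 2: sum of counts S = 15 over n = 8 nights.
After batch 2: Gamma(α+S, β+n) = Gamma(14.40+15, 10.90+8) = Gamma(29.40, 18.90).
The predictive distribution for one future period is NegBinom with mean α/β = 1.5556.

1.5556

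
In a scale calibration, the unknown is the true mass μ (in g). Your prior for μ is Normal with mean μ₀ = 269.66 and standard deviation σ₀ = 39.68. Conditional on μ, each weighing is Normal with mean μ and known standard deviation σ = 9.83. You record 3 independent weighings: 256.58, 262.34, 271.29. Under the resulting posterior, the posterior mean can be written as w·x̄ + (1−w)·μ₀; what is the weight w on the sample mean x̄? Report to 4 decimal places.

For Normal data with known variance σ², a Normal(μ₀, σ₀²) prior on μ is conjugate. Posterior precision = 1/σ₀² + n/σ²; posterior mean is the precision-weighted average of μ₀ and x̄.
σ₀² = 39.68² = 1574.5024, σ² = 9.83² = 96.6289. Prior precision 1/σ₀² = 1/1574.5024; data precision n/σ² = 3/96.6289.
w = (n/σ²)/(1/σ₀² + n/σ²) = n·σ₀²/(σ² + n·σ₀²) = 3·1574.5024/(96.6289 + 3·1574.5024) = 4723.5072/4820.1361 = 0.9800.

0.9800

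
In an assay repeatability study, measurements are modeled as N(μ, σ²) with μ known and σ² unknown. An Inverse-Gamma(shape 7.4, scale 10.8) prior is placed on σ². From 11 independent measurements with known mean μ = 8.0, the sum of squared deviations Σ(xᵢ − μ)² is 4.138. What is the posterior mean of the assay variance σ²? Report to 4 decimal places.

With known mean μ and an Inverse-Gamma(α, β) prior on σ², the Normal likelihood is conjugate: posterior is Inv-Gamma(α + n/2, β + Σ(xᵢ−μ)²/2).
Posterior: Inv-Gamma(7.4 + 11/2, 10.8 + 4.138/2) = Inv-Gamma(12.90, 12.8690).
E[σ²|data] = β/(α−1) = 12.8690/11.90 = 1.0814.

1.0814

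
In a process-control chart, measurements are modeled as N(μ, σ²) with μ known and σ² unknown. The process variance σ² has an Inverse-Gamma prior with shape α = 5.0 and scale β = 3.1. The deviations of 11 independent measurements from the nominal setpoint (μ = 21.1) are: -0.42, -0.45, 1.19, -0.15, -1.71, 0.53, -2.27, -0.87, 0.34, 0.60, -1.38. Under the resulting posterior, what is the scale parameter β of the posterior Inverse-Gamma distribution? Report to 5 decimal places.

9.75615

With known mean μ and an Inverse-Gamma(α, β) prior on σ², the Normal likelihood is conjugate: posterior is Inv-Gamma(α + n/2, β + Σ(xᵢ−μ)²/2).
Σ(xᵢ−μ)² = (-0.42)² + (-0.45)² + (1.19)² + (-0.15)² + (-1.71)² + (0.53)² + (-2.27)² + (-0.87)² + (0.34)² + (0.60)² + (-1.38)² = 13.3123.
Posterior: Inv-Gamma(5.0 + 11/2, 3.1 + 13.3123/2) = Inv-Gamma(10.50, 9.75615).
Posterior β = 9.75615.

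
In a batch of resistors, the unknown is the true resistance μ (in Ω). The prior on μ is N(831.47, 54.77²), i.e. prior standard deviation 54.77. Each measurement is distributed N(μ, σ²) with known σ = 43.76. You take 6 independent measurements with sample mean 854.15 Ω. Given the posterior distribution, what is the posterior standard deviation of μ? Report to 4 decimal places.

16.9843

For Normal data with known variance σ², a Normal(μ₀, σ₀²) prior on μ is conjugate. Posterior precision = 1/σ₀² + n/σ²; posterior mean is the precision-weighted average of μ₀ and x̄.
σ₀² = 54.77² = 2999.7529, σ² = 43.76² = 1914.9376; σ² + n·σ₀² = 1914.9376 + 6·2999.7529 = 19913.455.
Posterior precision = 1/σ₀² + n/σ² = 1/2999.7529 + 6/1914.9376 = (σ² + n·σ₀²)/(σ₀²σ²) = 19913.455/(2999.7529·1914.9376); posterior variance σₙ² = σ₀²σ²/(σ² + n·σ₀²) = 2999.7529·1914.9376/19913.455 = 288.465242.
Posterior SD = √σₙ² = √(2999.7529·1914.9376/19913.455) = 16.9843.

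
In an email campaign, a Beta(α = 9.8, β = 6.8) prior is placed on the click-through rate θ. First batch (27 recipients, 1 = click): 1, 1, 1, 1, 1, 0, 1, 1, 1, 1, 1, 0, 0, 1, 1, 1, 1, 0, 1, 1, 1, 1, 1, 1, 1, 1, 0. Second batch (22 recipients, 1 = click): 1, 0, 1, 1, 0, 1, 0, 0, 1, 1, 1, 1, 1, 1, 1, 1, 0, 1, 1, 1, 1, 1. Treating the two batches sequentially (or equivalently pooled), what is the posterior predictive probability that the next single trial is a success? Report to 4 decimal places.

0.7439

The Beta prior is conjugate to a Binomial/Bernoulli likelihood; the update adds successes to α and failures to β.
After batch 1: Beta(9.8+22, 6.8+5) = Beta(31.8, 11.8).
After batch 2: Beta(31.8+17, 11.8+5) = Beta(48.8, 16.8).
For a single future Bernoulli trial, P(success | data) = α/(α+β) = 0.7439.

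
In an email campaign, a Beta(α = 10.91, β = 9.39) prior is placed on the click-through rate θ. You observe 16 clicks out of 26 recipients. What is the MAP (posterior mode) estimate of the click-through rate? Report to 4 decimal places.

0.5849

The Beta prior is conjugate to a Binomial/Bernoulli likelihood; the update adds successes to α and failures to β.
Posterior: Beta(α+k, β+n−k) = Beta(10.91+16, 9.39+10) = Beta(26.91, 19.39).
Mode of Beta(a,b) for a,b>1 is (a−1)/(a+b−2) = 25.91/44.30 = 0.5849.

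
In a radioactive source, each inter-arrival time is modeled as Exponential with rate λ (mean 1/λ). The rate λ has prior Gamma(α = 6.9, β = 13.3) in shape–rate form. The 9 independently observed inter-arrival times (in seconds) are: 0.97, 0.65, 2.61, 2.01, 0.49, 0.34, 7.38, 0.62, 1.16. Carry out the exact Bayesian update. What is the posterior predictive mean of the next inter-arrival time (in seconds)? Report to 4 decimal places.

With a Gamma(shape α, rate β) prior on the exponential rate λ, the posterior after n observations with total T = Σxᵢ is Gamma(α+n, β+T).
Sum of observations T = 16.23 seconds; n = 9.
Posterior: Gamma(6.9+9, 13.3+16.23) = Gamma(15.9, 29.53).
The predictive distribution for the next observation is Lomax; its mean is β/(α−1) = 29.53/14.9 = 1.9819.

1.9819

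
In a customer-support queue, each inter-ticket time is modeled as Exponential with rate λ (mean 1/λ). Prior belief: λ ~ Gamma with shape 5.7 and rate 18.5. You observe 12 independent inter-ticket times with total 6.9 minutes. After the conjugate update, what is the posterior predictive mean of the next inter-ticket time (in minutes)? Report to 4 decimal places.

With a Gamma(shape α, rate β) prior on the exponential rate λ, the posterior after n observations with total T = Σxᵢ is Gamma(α+n, β+T).
Posterior: Gamma(5.7+12, 18.5+6.9) = Gamma(17.7, 25.4).
The predictive distribution for the next observation is Lomax; its mean is β/(α−1) = 25.4/16.7 = 1.5210.

1.5210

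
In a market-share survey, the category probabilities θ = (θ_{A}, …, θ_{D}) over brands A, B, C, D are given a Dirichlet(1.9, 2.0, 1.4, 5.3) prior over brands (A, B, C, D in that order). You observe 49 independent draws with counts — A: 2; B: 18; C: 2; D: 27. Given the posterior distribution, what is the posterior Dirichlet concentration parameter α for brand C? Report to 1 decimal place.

The Dirichlet prior is conjugate to the Multinomial likelihood: each posterior αⱼ = prior αⱼ + observed count nⱼ.
Posterior concentration: (3.9, 20.0, 3.4, 32.3), total = 59.6.
α_{C} = 1.4 + 2 = 3.4.

3.4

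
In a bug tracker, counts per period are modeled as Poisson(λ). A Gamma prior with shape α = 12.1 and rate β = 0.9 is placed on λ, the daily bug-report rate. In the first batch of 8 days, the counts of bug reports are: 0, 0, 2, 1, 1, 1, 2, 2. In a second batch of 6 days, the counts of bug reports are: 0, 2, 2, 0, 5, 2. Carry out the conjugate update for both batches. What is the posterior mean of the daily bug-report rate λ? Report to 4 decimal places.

2.1544

With a Gamma(shape α, rate β) prior, the Poisson likelihood is conjugate: the posterior is Gamma(α + ΣXᵢ, β + n).
Batch 1: sum of counts S = 9 over n = 8 days.
After batch 1: Gamma(α+S, β+n) = Gamma(12.1+9, 0.9+8) = Gamma(21.1, 8.9).
Batch 2: sum of counts S = 11 over n = 6 days.
After batch 2: Gamma(α+S, β+n) = Gamma(21.1+11, 8.9+6) = Gamma(32.1, 14.9).
Posterior mean = α/β = 32.1/14.9 = 2.1544.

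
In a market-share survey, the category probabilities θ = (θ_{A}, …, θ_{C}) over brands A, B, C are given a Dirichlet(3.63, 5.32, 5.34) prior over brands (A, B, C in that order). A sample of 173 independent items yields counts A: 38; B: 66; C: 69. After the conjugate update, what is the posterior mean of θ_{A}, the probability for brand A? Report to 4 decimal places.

0.2223

The Dirichlet prior is conjugate to the Multinomial likelihood: each posterior αⱼ = prior αⱼ + observed count nⱼ.
Posterior concentration: (41.63, 71.32, 74.34), total = 187.29.
E[θ_{A}|data] = α_{A}/Σα = 41.63/187.29 = 0.2223.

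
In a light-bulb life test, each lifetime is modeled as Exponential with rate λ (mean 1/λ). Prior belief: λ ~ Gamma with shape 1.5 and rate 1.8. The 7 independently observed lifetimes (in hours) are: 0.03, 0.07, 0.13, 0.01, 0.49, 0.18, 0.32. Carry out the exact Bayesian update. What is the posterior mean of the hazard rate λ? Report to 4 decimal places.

2.8053

With a Gamma(shape α, rate β) prior on the exponential rate λ, the posterior after n observations with total T = Σxᵢ is Gamma(α+n, β+T).
Sum of observations T = 1.23 hours; n = 7.
Posterior: Gamma(1.5+7, 1.8+1.23) = Gamma(8.5, 3.03).
Posterior mean of λ = α/β = 8.5/3.03 = 2.8053.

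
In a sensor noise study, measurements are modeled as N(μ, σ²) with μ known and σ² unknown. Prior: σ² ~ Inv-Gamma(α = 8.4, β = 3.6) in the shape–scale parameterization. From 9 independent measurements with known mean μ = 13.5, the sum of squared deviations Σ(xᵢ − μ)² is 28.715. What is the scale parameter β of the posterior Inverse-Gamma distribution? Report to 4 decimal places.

With known mean μ and an Inverse-Gamma(α, β) prior on σ², the Normal likelihood is conjugate: posterior is Inv-Gamma(α + n/2, β + Σ(xᵢ−μ)²/2).
Posterior: Inv-Gamma(8.4 + 9/2, 3.6 + 28.715/2) = Inv-Gamma(12.90, 17.9575).
Posterior β = 17.9575.

17.9575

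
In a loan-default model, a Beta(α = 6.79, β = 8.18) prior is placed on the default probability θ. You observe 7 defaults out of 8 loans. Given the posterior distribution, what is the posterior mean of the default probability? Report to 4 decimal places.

The Beta prior is conjugate to a Binomial/Bernoulli likelihood; the update adds successes to α and failures to β.
Posterior: Beta(α+k, β+n−k) = Beta(6.79+7, 8.18+1) = Beta(13.79, 9.18).
Posterior mean = α/(α+β) = 13.79/22.97 = 0.6003.

0.6003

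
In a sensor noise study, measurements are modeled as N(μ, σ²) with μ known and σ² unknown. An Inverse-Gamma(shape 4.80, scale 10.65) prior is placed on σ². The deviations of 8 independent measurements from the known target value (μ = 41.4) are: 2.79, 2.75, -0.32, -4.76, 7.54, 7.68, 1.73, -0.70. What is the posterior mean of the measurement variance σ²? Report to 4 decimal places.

11.4566

With known mean μ and an Inverse-Gamma(α, β) prior on σ², the Normal likelihood is conjugate: posterior is Inv-Gamma(α + n/2, β + Σ(xᵢ−μ)²/2).
Σ(xᵢ−μ)² = (2.79)² + (2.75)² + (-0.32)² + (-4.76)² + (7.54)² + (7.68)² + (1.73)² + (-0.70)² = 157.4235.
Posterior: Inv-Gamma(4.80 + 8/2, 10.65 + 157.4235/2) = Inv-Gamma(8.80, 89.36175).
E[σ²|data] = β/(α−1) = 89.36175/7.80 = 11.4566.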